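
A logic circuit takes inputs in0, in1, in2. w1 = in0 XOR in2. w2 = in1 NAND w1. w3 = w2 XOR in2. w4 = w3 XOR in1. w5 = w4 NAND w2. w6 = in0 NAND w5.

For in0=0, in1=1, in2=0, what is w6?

1

w1 = 0 XOR 0 = 0
w2 = 1 NAND 0 = 1
w3 = 1 XOR 0 = 1
w4 = 1 XOR 1 = 0
w5 = 0 NAND 1 = 1
w6 = 0 NAND 1 = 1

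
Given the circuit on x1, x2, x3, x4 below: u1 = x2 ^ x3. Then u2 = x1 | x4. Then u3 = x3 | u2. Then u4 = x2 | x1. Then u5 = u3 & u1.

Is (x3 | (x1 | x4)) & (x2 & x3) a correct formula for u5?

u1 = x2 ^ x3
u2 = x1 | x4
u3 = x3 | u2 = x3 | (x1 | x4)
u5 = u3 & u1 = (x3 | (x1 | x4)) & (x2 ^ x3)
At x1=0, x2=0, x3=1, x4=0: circuit gives 1, formula gives 0.

No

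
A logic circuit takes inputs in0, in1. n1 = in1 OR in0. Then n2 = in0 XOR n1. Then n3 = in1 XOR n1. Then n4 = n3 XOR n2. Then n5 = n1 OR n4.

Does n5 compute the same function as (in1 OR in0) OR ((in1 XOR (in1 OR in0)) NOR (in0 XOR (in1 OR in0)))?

No

n1 = in1 OR in0
n2 = in0 XOR n1 = in0 XOR (in1 OR in0)
n3 = in1 XOR n1 = in1 XOR (in1 OR in0)
n4 = n3 XOR n2 = (in1 XOR (in1 OR in0)) XOR (in0 XOR (in1 OR in0))
n5 = n1 OR n4 = (in1 OR in0) OR ((in1 XOR (in1 OR in0)) XOR (in0 XOR (in1 OR in0)))
At in0=0, in1=0: circuit gives 0, formula gives 1.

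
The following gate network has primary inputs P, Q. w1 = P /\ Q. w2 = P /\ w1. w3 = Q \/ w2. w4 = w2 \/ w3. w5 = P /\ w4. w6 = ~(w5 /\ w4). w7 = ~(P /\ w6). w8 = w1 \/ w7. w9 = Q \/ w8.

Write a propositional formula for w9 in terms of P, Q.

w1 = P /\ Q
w2 = P /\ w1 = P /\ (P /\ Q)
w3 = Q \/ w2 = Q \/ (P /\ (P /\ Q))
w4 = w2 \/ w3 = (P /\ (P /\ Q)) \/ (Q \/ (P /\ (P /\ Q)))
w5 = P /\ w4 = P /\ ((P /\ (P /\ Q)) \/ (Q \/ (P /\ (P /\ Q))))
w6 = ~(w5 /\ w4) = ~((P /\ ((P /\ (P /\ Q)) \/ (Q \/ (P /\ (P /\ Q))))) /\ ((P /\ (P /\ Q)) \/ (Q \/ (P /\ (P /\ Q)))))
w7 = ~(P /\ w6) = ~(P /\ (~((P /\ ((P /\ (P /\ Q)) \/ (Q \/ (P /\ (P /\ Q))))) /\ ((P /\ (P /\ Q)) \/ (Q \/ (P /\ (P /\ Q)))))))
w8 = w1 \/ w7 = (P /\ Q) \/ (~(P /\ (~((P /\ ((P /\ (P /\ Q)) \/ (Q \/ (P /\ (P /\ Q))))) /\ ((P /\ (P /\ Q)) \/ (Q \/ (P /\ (P /\ Q))))))))
w9 = Q \/ w8 = Q \/ ((P /\ Q) \/ (~(P /\ (~((P /\ ((P /\ (P /\ Q)) \/ (Q \/ (P /\ (P /\ Q))))) /\ ((P /\ (P /\ Q)) \/ (Q \/ (P /\ (P /\ Q)))))))))

Q \/ ((P /\ Q) \/ (~(P /\ (~((P /\ ((P /\ (P /\ Q)) \/ (Q \/ (P /\ (P /\ Q))))) /\ ((P /\ (P /\ Q)) \/ (Q \/ (P /\ (P /\ Q)))))))))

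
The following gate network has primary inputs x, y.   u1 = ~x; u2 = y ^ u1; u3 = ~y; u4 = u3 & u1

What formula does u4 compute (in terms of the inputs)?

u1 = ~x
u3 = ~y
u4 = u3 & u1 = ~y & ~x

~y & ~x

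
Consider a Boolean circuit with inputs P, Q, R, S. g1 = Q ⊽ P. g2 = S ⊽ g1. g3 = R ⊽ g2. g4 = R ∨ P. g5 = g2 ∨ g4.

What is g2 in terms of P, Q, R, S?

S ⊽ (Q ⊽ P)

g1 = Q ⊽ P
g2 = S ⊽ g1 = S ⊽ (Q ⊽ P)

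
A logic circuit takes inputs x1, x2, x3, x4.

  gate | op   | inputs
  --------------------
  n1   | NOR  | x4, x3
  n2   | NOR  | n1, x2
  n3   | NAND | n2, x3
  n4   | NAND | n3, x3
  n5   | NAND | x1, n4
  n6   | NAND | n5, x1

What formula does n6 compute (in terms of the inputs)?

(x1 NAND ((((x4 NOR x3) NOR x2) NAND x3) NAND x3)) NAND x1

n1 = x4 NOR x3
n2 = n1 NOR x2 = (x4 NOR x3) NOR x2
n3 = n2 NAND x3 = ((x4 NOR x3) NOR x2) NAND x3
n4 = n3 NAND x3 = (((x4 NOR x3) NOR x2) NAND x3) NAND x3
n5 = x1 NAND n4 = x1 NAND ((((x4 NOR x3) NOR x2) NAND x3) NAND x3)
n6 = n5 NAND x1 = (x1 NAND ((((x4 NOR x3) NOR x2) NAND x3) NAND x3)) NAND x1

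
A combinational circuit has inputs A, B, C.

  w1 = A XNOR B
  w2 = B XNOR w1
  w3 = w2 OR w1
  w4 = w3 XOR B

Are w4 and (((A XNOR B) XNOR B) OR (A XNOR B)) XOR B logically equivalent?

w1 = A XNOR B
w2 = B XNOR w1 = B XNOR (A XNOR B)
w3 = w2 OR w1 = (B XNOR (A XNOR B)) OR (A XNOR B)
w4 = w3 XOR B = ((B XNOR (A XNOR B)) OR (A XNOR B)) XOR B
At A=1, B=1, C=0: circuit gives 0, formula gives 0.
At A=0, B=0, C=0: circuit gives 1, formula gives 1.
Agrees on all 8 inputs.

Yes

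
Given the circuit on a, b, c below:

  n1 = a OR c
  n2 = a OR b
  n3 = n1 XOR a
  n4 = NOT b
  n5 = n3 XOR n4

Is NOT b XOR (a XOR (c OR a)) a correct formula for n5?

Yes

n1 = a OR c
n3 = n1 XOR a = (a OR c) XOR a
n4 = NOT b
n5 = n3 XOR n4 = ((a OR c) XOR a) XOR NOT b
At a=0, b=0, c=1: circuit gives 0, formula gives 0.
At a=0, b=0, c=0: circuit gives 1, formula gives 1.
Agrees on all 8 inputs.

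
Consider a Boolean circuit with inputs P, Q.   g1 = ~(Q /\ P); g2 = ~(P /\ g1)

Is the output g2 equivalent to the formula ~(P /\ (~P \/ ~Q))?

Yes

g1 = ~(Q /\ P)
g2 = ~(P /\ g1) = ~(P /\ (~(Q /\ P)))
At P=1, Q=0: circuit gives 0, formula gives 0.
At P=0, Q=0: circuit gives 1, formula gives 1.
Agrees on all 4 inputs.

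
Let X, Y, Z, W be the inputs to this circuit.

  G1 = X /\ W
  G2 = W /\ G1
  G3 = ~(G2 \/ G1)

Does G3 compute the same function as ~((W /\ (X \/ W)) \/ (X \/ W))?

No

G1 = X /\ W
G2 = W /\ G1 = W /\ (X /\ W)
G3 = ~(G2 \/ G1) = ~((W /\ (X /\ W)) \/ (X /\ W))
At X=0, Y=0, Z=0, W=1: circuit gives 1, formula gives 0.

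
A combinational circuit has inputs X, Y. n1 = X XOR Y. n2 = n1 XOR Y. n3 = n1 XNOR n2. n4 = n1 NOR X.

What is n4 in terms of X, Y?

n1 = X XOR Y
n4 = n1 NOR X = (X XOR Y) NOR X

(X XOR Y) NOR X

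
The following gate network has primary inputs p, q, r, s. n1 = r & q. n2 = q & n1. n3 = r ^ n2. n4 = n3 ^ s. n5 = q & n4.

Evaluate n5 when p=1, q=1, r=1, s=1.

n1 = 1 & 1 = 1
n2 = 1 & 1 = 1
n3 = 1 ^ 1 = 0
n4 = 0 ^ 1 = 1
n5 = 1 & 1 = 1

1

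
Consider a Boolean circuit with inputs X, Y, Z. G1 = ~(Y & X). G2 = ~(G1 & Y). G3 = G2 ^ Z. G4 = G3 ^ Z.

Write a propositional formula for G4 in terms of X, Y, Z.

((~((~(Y & X)) & Y)) ^ Z) ^ Z

G1 = ~(Y & X)
G2 = ~(G1 & Y) = ~((~(Y & X)) & Y)
G3 = G2 ^ Z = (~((~(Y & X)) & Y)) ^ Z
G4 = G3 ^ Z = ((~((~(Y & X)) & Y)) ^ Z) ^ Z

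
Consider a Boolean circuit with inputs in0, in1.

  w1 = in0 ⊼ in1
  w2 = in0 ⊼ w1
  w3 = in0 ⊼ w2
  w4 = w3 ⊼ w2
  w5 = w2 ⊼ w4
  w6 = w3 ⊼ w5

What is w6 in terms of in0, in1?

w1 = in0 ⊼ in1
w2 = in0 ⊼ w1 = in0 ⊼ (in0 ⊼ in1)
w3 = in0 ⊼ w2 = in0 ⊼ (in0 ⊼ (in0 ⊼ in1))
w4 = w3 ⊼ w2 = (in0 ⊼ (in0 ⊼ (in0 ⊼ in1))) ⊼ (in0 ⊼ (in0 ⊼ in1))
w5 = w2 ⊼ w4 = (in0 ⊼ (in0 ⊼ in1)) ⊼ ((in0 ⊼ (in0 ⊼ (in0 ⊼ in1))) ⊼ (in0 ⊼ (in0 ⊼ in1)))
w6 = w3 ⊼ w5 = (in0 ⊼ (in0 ⊼ (in0 ⊼ in1))) ⊼ ((in0 ⊼ (in0 ⊼ in1)) ⊼ ((in0 ⊼ (in0 ⊼ (in0 ⊼ in1))) ⊼ (in0 ⊼ (in0 ⊼ in1))))

(in0 ⊼ (in0 ⊼ (in0 ⊼ in1))) ⊼ ((in0 ⊼ (in0 ⊼ in1)) ⊼ ((in0 ⊼ (in0 ⊼ (in0 ⊼ in1))) ⊼ (in0 ⊼ (in0 ⊼ in1))))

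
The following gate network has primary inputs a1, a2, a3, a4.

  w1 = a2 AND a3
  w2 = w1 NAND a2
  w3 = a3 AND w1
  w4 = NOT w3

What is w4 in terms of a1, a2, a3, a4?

w1 = a2 AND a3
w3 = a3 AND w1 = a3 AND (a2 AND a3)
w4 = NOT w3 = NOT (a3 AND (a2 AND a3))

NOT (a3 AND (a2 AND a3))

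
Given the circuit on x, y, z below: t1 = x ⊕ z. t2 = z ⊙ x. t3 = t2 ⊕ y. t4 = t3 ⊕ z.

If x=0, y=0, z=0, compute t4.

1

t2 = 0 ⊙ 0 = 1
t3 = 1 ⊕ 0 = 1
t4 = 1 ⊕ 0 = 1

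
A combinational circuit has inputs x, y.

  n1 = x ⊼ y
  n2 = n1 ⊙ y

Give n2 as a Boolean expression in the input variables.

n1 = x ⊼ y
n2 = n1 ⊙ y = (x ⊼ y) ⊙ y

(x ⊼ y) ⊙ y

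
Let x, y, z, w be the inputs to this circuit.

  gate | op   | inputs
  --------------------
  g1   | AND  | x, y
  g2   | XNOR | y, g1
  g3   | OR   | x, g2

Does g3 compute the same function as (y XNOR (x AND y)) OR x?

Yes

g1 = x AND y
g2 = y XNOR g1 = y XNOR (x AND y)
g3 = x OR g2 = x OR (y XNOR (x AND y))
At x=0, y=1, z=0, w=0: circuit gives 0, formula gives 0.
At x=0, y=0, z=0, w=0: circuit gives 1, formula gives 1.
Agrees on all 16 inputs.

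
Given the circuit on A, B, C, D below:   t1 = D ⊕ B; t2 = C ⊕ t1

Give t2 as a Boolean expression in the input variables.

C ⊕ (D ⊕ B)

t1 = D ⊕ B
t2 = C ⊕ t1 = C ⊕ (D ⊕ B)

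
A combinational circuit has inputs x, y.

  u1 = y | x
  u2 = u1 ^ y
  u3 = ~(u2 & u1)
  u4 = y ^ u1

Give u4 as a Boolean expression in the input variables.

y ^ (y | x)

u1 = y | x
u4 = y ^ u1 = y ^ (y | x)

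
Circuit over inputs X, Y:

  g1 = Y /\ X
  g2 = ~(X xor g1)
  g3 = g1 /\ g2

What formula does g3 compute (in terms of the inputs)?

(Y /\ X) /\ (~(X xor (Y /\ X)))

g1 = Y /\ X
g2 = ~(X xor g1) = ~(X xor (Y /\ X))
g3 = g1 /\ g2 = (Y /\ X) /\ (~(X xor (Y /\ X)))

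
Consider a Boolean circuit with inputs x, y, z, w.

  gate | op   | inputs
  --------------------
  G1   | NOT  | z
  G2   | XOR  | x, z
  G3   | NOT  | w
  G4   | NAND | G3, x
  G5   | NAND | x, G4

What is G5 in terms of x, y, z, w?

G3 = NOT w
G4 = G3 NAND x = NOT w NAND x
G5 = x NAND G4 = x NAND (NOT w NAND x)

x NAND (NOT w NAND x)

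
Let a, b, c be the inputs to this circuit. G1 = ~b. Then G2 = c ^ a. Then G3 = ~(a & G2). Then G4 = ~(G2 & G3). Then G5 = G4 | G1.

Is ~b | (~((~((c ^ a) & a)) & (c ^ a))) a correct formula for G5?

Yes

G1 = ~b
G2 = c ^ a
G3 = ~(a & G2) = ~(a & (c ^ a))
G4 = ~(G2 & G3) = ~((c ^ a) & (~(a & (c ^ a))))
G5 = G4 | G1 = (~((c ^ a) & (~(a & (c ^ a))))) | ~b
At a=0, b=1, c=1: circuit gives 0, formula gives 0.
At a=0, b=0, c=0: circuit gives 1, formula gives 1.
Agrees on all 8 inputs.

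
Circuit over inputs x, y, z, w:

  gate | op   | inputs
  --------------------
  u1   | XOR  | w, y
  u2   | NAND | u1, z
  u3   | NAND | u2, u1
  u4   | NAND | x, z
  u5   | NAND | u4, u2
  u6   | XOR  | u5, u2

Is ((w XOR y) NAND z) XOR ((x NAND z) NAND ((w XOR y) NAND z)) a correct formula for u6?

Yes

u1 = w XOR y
u2 = u1 NAND z = (w XOR y) NAND z
u4 = x NAND z
u5 = u4 NAND u2 = (x NAND z) NAND ((w XOR y) NAND z)
u6 = u5 XOR u2 = ((x NAND z) NAND ((w XOR y) NAND z)) XOR ((w XOR y) NAND z)
At x=1, y=0, z=1, w=0: circuit gives 0, formula gives 0.
At x=0, y=0, z=0, w=0: circuit gives 1, formula gives 1.
Agrees on all 16 inputs.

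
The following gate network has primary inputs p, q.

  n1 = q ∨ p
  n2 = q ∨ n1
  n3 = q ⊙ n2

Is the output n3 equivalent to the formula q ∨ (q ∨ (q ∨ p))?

No

n1 = q ∨ p
n2 = q ∨ n1 = q ∨ (q ∨ p)
n3 = q ⊙ n2 = q ⊙ (q ∨ (q ∨ p))
At p=0, q=0: circuit gives 1, formula gives 0.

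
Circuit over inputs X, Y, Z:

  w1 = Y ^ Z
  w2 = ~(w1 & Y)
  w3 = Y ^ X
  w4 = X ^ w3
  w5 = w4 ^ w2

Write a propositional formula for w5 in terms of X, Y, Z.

w1 = Y ^ Z
w2 = ~(w1 & Y) = ~((Y ^ Z) & Y)
w3 = Y ^ X
w4 = X ^ w3 = X ^ (Y ^ X)
w5 = w4 ^ w2 = (X ^ (Y ^ X)) ^ (~((Y ^ Z) & Y))

(X ^ (Y ^ X)) ^ (~((Y ^ Z) & Y))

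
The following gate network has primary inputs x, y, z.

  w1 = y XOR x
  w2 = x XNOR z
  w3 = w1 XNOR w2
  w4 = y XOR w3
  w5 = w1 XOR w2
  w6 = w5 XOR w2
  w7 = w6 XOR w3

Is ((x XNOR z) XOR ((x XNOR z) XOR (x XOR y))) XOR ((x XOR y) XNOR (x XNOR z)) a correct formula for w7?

Yes

w1 = y XOR x
w2 = x XNOR z
w3 = w1 XNOR w2 = (y XOR x) XNOR (x XNOR z)
w5 = w1 XOR w2 = (y XOR x) XOR (x XNOR z)
w6 = w5 XOR w2 = ((y XOR x) XOR (x XNOR z)) XOR (x XNOR z)
w7 = w6 XOR w3 = (((y XOR x) XOR (x XNOR z)) XOR (x XNOR z)) XOR ((y XOR x) XNOR (x XNOR z))
At x=0, y=0, z=0: circuit gives 0, formula gives 0.
At x=0, y=0, z=1: circuit gives 1, formula gives 1.
Agrees on all 8 inputs.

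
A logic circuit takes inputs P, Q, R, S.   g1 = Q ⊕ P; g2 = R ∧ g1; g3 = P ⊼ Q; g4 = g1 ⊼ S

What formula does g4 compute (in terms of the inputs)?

(Q ⊕ P) ⊼ S

g1 = Q ⊕ P
g4 = g1 ⊼ S = (Q ⊕ P) ⊼ S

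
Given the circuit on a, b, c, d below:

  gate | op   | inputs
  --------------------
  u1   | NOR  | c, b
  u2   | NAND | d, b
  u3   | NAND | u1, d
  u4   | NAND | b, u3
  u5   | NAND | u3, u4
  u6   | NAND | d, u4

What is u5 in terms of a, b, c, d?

((c NOR b) NAND d) NAND (b NAND ((c NOR b) NAND d))

u1 = c NOR b
u3 = u1 NAND d = (c NOR b) NAND d
u4 = b NAND u3 = b NAND ((c NOR b) NAND d)
u5 = u3 NAND u4 = ((c NOR b) NAND d) NAND (b NAND ((c NOR b) NAND d))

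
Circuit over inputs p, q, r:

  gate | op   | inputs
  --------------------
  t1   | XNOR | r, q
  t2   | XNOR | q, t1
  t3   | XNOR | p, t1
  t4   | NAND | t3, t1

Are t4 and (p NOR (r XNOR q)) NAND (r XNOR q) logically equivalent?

No

t1 = r XNOR q
t3 = p XNOR t1 = p XNOR (r XNOR q)
t4 = t3 NAND t1 = (p XNOR (r XNOR q)) NAND (r XNOR q)
At p=1, q=0, r=0: circuit gives 0, formula gives 1.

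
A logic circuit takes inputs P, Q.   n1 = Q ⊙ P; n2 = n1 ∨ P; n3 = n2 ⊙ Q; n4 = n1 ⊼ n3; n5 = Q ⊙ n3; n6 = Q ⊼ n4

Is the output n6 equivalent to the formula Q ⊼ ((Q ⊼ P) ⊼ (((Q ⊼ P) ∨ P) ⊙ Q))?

n1 = Q ⊙ P
n2 = n1 ∨ P = (Q ⊙ P) ∨ P
n3 = n2 ⊙ Q = ((Q ⊙ P) ∨ P) ⊙ Q
n4 = n1 ⊼ n3 = (Q ⊙ P) ⊼ (((Q ⊙ P) ∨ P) ⊙ Q)
n6 = Q ⊼ n4 = Q ⊼ ((Q ⊙ P) ⊼ (((Q ⊙ P) ∨ P) ⊙ Q))
At P=0, Q=1: circuit gives 0, formula gives 1.

No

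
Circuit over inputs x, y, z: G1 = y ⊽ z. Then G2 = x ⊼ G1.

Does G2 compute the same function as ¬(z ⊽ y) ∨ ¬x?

Yes

G1 = y ⊽ z
G2 = x ⊼ G1 = x ⊼ (y ⊽ z)
At x=1, y=0, z=0: circuit gives 0, formula gives 0.
At x=0, y=0, z=0: circuit gives 1, formula gives 1.
Agrees on all 8 inputs.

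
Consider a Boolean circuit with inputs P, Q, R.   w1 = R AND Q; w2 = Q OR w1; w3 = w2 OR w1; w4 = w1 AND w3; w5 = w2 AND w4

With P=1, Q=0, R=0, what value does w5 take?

w1 = 0 AND 0 = 0
w2 = 0 OR 0 = 0
w3 = 0 OR 0 = 0
w4 = 0 AND 0 = 0
w5 = 0 AND 0 = 0

0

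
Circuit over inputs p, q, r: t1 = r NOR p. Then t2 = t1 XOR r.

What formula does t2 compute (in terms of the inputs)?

t1 = r NOR p
t2 = t1 XOR r = (r NOR p) XOR r

(r NOR p) XOR r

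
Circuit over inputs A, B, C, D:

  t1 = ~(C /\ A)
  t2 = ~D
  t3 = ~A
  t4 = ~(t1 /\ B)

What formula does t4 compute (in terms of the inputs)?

~((~(C /\ A)) /\ B)

t1 = ~(C /\ A)
t4 = ~(t1 /\ B) = ~((~(C /\ A)) /\ B)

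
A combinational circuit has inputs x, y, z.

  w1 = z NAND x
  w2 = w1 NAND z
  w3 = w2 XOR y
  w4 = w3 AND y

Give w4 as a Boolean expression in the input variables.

w1 = z NAND x
w2 = w1 NAND z = (z NAND x) NAND z
w3 = w2 XOR y = ((z NAND x) NAND z) XOR y
w4 = w3 AND y = (((z NAND x) NAND z) XOR y) AND y

(((z NAND x) NAND z) XOR y) AND y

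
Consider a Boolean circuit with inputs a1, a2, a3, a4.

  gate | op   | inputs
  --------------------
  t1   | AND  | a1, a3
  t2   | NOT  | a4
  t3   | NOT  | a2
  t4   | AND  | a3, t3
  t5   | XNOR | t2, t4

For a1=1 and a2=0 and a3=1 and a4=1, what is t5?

t2 = NOT 1 = 0
t3 = NOT 0 = 1
t4 = 1 AND 1 = 1
t5 = 0 XNOR 1 = 0

0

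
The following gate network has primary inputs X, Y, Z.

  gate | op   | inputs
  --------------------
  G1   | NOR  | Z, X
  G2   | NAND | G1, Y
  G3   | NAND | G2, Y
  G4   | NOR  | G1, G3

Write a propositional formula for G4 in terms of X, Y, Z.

G1 = Z NOR X
G2 = G1 NAND Y = (Z NOR X) NAND Y
G3 = G2 NAND Y = ((Z NOR X) NAND Y) NAND Y
G4 = G1 NOR G3 = (Z NOR X) NOR (((Z NOR X) NAND Y) NAND Y)

(Z NOR X) NOR (((Z NOR X) NAND Y) NAND Y)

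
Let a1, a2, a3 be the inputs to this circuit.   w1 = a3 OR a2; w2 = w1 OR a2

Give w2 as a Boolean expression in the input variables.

(a3 OR a2) OR a2

w1 = a3 OR a2
w2 = w1 OR a2 = (a3 OR a2) OR a2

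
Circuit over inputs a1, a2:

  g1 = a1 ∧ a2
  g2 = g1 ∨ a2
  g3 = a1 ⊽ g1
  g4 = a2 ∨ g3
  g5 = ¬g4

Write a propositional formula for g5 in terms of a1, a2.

¬(a2 ∨ (a1 ⊽ (a1 ∧ a2)))

g1 = a1 ∧ a2
g3 = a1 ⊽ g1 = a1 ⊽ (a1 ∧ a2)
g4 = a2 ∨ g3 = a2 ∨ (a1 ⊽ (a1 ∧ a2))
g5 = ¬g4 = ¬(a2 ∨ (a1 ⊽ (a1 ∧ a2)))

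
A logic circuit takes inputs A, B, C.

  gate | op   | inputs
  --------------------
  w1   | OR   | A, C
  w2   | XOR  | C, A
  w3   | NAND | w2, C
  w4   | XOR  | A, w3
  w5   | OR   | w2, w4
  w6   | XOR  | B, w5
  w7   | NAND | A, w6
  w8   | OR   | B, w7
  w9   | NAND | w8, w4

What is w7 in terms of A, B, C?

w2 = C XOR A
w3 = w2 NAND C = (C XOR A) NAND C
w4 = A XOR w3 = A XOR ((C XOR A) NAND C)
w5 = w2 OR w4 = (C XOR A) OR (A XOR ((C XOR A) NAND C))
w6 = B XOR w5 = B XOR ((C XOR A) OR (A XOR ((C XOR A) NAND C)))
w7 = A NAND w6 = A NAND (B XOR ((C XOR A) OR (A XOR ((C XOR A) NAND C))))

A NAND (B XOR ((C XOR A) OR (A XOR ((C XOR A) NAND C))))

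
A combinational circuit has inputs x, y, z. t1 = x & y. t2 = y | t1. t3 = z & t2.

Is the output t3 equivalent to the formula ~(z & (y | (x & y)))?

No

t1 = x & y
t2 = y | t1 = y | (x & y)
t3 = z & t2 = z & (y | (x & y))
At x=0, y=0, z=0: circuit gives 0, formula gives 1.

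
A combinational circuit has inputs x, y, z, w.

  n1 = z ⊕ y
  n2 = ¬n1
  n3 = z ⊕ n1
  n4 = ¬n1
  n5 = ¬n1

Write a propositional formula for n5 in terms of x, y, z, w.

¬(z ⊕ y)

n1 = z ⊕ y
n5 = ¬n1 = ¬(z ⊕ y)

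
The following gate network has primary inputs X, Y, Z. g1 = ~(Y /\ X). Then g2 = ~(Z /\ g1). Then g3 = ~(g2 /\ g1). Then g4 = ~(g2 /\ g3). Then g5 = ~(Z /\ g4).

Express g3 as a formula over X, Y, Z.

g1 = ~(Y /\ X)
g2 = ~(Z /\ g1) = ~(Z /\ (~(Y /\ X)))
g3 = ~(g2 /\ g1) = ~((~(Z /\ (~(Y /\ X)))) /\ (~(Y /\ X)))

~((~(Z /\ (~(Y /\ X)))) /\ (~(Y /\ X)))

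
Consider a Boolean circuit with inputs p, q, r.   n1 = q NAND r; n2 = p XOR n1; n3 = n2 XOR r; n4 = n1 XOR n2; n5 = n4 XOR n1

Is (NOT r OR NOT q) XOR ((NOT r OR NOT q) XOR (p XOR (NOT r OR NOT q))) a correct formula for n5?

n1 = q NAND r
n2 = p XOR n1 = p XOR (q NAND r)
n4 = n1 XOR n2 = (q NAND r) XOR (p XOR (q NAND r))
n5 = n4 XOR n1 = ((q NAND r) XOR (p XOR (q NAND r))) XOR (q NAND r)
At p=0, q=1, r=1: circuit gives 0, formula gives 0.
At p=0, q=0, r=0: circuit gives 1, formula gives 1.
Agrees on all 8 inputs.

Yes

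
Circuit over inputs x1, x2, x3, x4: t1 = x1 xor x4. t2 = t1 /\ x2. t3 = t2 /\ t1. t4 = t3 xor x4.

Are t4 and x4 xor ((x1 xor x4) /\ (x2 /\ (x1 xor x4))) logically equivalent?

Yes

t1 = x1 xor x4
t2 = t1 /\ x2 = (x1 xor x4) /\ x2
t3 = t2 /\ t1 = ((x1 xor x4) /\ x2) /\ (x1 xor x4)
t4 = t3 xor x4 = (((x1 xor x4) /\ x2) /\ (x1 xor x4)) xor x4
At x1=0, x2=0, x3=0, x4=0: circuit gives 0, formula gives 0.
At x1=0, x2=0, x3=0, x4=1: circuit gives 1, formula gives 1.
Agrees on all 16 inputs.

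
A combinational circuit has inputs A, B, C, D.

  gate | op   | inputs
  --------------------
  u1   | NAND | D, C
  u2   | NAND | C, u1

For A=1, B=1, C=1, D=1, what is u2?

u1 = 1 NAND 1 = 0
u2 = 1 NAND 0 = 1

1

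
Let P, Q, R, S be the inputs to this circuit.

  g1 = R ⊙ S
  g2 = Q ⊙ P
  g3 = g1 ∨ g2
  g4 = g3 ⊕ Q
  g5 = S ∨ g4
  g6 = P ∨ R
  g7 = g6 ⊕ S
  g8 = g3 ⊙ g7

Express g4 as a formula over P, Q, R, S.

g1 = R ⊙ S
g2 = Q ⊙ P
g3 = g1 ∨ g2 = (R ⊙ S) ∨ (Q ⊙ P)
g4 = g3 ⊕ Q = ((R ⊙ S) ∨ (Q ⊙ P)) ⊕ Q

((R ⊙ S) ∨ (Q ⊙ P)) ⊕ Q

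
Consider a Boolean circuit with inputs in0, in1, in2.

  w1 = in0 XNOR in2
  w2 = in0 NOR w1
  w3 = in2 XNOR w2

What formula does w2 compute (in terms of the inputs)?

w1 = in0 XNOR in2
w2 = in0 NOR w1 = in0 NOR (in0 XNOR in2)

in0 NOR (in0 XNOR in2)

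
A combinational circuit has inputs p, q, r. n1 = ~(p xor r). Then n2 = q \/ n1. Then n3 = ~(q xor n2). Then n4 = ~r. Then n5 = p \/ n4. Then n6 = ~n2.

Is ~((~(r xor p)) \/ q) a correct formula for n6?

n1 = ~(p xor r)
n2 = q \/ n1 = q \/ (~(p xor r))
n6 = ~n2 = ~(q \/ (~(p xor r)))
At p=0, q=0, r=0: circuit gives 0, formula gives 0.
At p=0, q=0, r=1: circuit gives 1, formula gives 1.
Agrees on all 8 inputs.

Yes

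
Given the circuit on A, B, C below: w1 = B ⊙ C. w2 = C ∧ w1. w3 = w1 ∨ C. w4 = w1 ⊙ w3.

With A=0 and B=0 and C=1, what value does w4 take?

0

w1 = 0 ⊙ 1 = 0
w3 = 0 ∨ 1 = 1
w4 = 0 ⊙ 1 = 0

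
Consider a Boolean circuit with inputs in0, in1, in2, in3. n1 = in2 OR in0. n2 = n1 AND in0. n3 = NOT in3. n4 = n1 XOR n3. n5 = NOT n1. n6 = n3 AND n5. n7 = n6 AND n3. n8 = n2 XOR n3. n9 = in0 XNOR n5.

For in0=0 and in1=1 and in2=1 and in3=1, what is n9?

1

n1 = 1 OR 0 = 1
n5 = NOT 1 = 0
n9 = 0 XNOR 0 = 1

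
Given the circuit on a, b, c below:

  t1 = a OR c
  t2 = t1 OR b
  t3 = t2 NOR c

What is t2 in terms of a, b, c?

t1 = a OR c
t2 = t1 OR b = (a OR c) OR b

(a OR c) OR b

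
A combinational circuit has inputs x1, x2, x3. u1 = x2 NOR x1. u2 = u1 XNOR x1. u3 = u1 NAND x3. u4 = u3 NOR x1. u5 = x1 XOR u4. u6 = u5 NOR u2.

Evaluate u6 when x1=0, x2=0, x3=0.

u1 = 0 NOR 0 = 1
u2 = 1 XNOR 0 = 0
u3 = 1 NAND 0 = 1
u4 = 1 NOR 0 = 0
u5 = 0 XOR 0 = 0
u6 = 0 NOR 0 = 1

1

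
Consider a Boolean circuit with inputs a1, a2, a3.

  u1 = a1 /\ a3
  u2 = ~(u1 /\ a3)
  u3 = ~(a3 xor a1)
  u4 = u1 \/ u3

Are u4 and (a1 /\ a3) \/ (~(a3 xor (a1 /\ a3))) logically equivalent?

u1 = a1 /\ a3
u3 = ~(a3 xor a1)
u4 = u1 \/ u3 = (a1 /\ a3) \/ (~(a3 xor a1))
At a1=1, a2=0, a3=0: circuit gives 0, formula gives 1.

No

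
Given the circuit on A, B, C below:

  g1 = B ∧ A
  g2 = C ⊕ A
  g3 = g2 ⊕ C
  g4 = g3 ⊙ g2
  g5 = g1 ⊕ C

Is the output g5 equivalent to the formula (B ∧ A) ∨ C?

g1 = B ∧ A
g5 = g1 ⊕ C = (B ∧ A) ⊕ C
At A=1, B=1, C=1: circuit gives 0, formula gives 1.

No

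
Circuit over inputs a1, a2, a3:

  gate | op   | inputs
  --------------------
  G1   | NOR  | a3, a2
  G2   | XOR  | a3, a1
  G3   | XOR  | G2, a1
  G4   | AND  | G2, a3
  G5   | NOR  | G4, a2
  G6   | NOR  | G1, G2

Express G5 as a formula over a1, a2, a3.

G2 = a3 XOR a1
G4 = G2 AND a3 = (a3 XOR a1) AND a3
G5 = G4 NOR a2 = ((a3 XOR a1) AND a3) NOR a2

((a3 XOR a1) AND a3) NOR a2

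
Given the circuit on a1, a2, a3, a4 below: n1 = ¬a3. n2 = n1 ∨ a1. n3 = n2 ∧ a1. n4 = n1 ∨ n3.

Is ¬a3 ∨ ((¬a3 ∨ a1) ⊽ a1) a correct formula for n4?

No

n1 = ¬a3
n2 = n1 ∨ a1 = ¬a3 ∨ a1
n3 = n2 ∧ a1 = (¬a3 ∨ a1) ∧ a1
n4 = n1 ∨ n3 = ¬a3 ∨ ((¬a3 ∨ a1) ∧ a1)
At a1=0, a2=0, a3=1, a4=0: circuit gives 0, formula gives 1.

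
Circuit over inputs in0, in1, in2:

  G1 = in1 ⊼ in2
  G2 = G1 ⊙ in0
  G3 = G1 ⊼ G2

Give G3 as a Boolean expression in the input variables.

G1 = in1 ⊼ in2
G2 = G1 ⊙ in0 = (in1 ⊼ in2) ⊙ in0
G3 = G1 ⊼ G2 = (in1 ⊼ in2) ⊼ ((in1 ⊼ in2) ⊙ in0)

(in1 ⊼ in2) ⊼ ((in1 ⊼ in2) ⊙ in0)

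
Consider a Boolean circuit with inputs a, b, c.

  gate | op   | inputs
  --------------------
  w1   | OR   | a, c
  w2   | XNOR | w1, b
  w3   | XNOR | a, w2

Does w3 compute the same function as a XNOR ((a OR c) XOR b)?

No

w1 = a OR c
w2 = w1 XNOR b = (a OR c) XNOR b
w3 = a XNOR w2 = a XNOR ((a OR c) XNOR b)
At a=0, b=0, c=0: circuit gives 0, formula gives 1.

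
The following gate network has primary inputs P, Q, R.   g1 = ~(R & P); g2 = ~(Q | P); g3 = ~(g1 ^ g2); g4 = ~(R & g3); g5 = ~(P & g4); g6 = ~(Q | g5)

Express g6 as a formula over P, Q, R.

g1 = ~(R & P)
g2 = ~(Q | P)
g3 = ~(g1 ^ g2) = ~((~(R & P)) ^ (~(Q | P)))
g4 = ~(R & g3) = ~(R & (~((~(R & P)) ^ (~(Q | P)))))
g5 = ~(P & g4) = ~(P & (~(R & (~((~(R & P)) ^ (~(Q | P)))))))
g6 = ~(Q | g5) = ~(Q | (~(P & (~(R & (~((~(R & P)) ^ (~(Q | P)))))))))

~(Q | (~(P & (~(R & (~((~(R & P)) ^ (~(Q | P)))))))))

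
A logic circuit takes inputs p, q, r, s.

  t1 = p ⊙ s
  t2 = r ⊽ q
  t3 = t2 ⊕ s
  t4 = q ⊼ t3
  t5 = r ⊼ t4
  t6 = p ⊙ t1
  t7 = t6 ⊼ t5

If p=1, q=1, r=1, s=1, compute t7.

t1 = 1 ⊙ 1 = 1
t2 = 1 ⊽ 1 = 0
t3 = 0 ⊕ 1 = 1
t4 = 1 ⊼ 1 = 0
t5 = 1 ⊼ 0 = 1
t6 = 1 ⊙ 1 = 1
t7 = 1 ⊼ 1 = 0

0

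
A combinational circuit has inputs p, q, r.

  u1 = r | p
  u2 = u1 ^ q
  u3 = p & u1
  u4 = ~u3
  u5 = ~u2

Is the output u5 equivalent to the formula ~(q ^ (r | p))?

u1 = r | p
u2 = u1 ^ q = (r | p) ^ q
u5 = ~u2 = ~((r | p) ^ q)
At p=0, q=0, r=1: circuit gives 0, formula gives 0.
At p=0, q=0, r=0: circuit gives 1, formula gives 1.
Agrees on all 8 inputs.

Yes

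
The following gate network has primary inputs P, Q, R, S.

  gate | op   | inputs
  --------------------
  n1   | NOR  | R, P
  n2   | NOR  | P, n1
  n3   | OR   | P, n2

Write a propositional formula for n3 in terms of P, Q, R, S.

n1 = R NOR P
n2 = P NOR n1 = P NOR (R NOR P)
n3 = P OR n2 = P OR (P NOR (R NOR P))

P OR (P NOR (R NOR P))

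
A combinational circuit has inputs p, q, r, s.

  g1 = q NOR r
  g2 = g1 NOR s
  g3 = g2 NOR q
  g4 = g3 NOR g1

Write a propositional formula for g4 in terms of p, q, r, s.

g1 = q NOR r
g2 = g1 NOR s = (q NOR r) NOR s
g3 = g2 NOR q = ((q NOR r) NOR s) NOR q
g4 = g3 NOR g1 = (((q NOR r) NOR s) NOR q) NOR (q NOR r)

(((q NOR r) NOR s) NOR q) NOR (q NOR r)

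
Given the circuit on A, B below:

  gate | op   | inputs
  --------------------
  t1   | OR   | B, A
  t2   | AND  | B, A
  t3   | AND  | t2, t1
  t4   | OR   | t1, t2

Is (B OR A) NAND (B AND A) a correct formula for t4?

t1 = B OR A
t2 = B AND A
t4 = t1 OR t2 = (B OR A) OR (B AND A)
At A=0, B=0: circuit gives 0, formula gives 1.

No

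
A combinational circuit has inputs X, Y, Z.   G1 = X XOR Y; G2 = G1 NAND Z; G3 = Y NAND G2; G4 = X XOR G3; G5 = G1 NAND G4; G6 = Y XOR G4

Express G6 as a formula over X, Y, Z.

Y XOR (X XOR (Y NAND ((X XOR Y) NAND Z)))

G1 = X XOR Y
G2 = G1 NAND Z = (X XOR Y) NAND Z
G3 = Y NAND G2 = Y NAND ((X XOR Y) NAND Z)
G4 = X XOR G3 = X XOR (Y NAND ((X XOR Y) NAND Z))
G6 = Y XOR G4 = Y XOR (X XOR (Y NAND ((X XOR Y) NAND Z)))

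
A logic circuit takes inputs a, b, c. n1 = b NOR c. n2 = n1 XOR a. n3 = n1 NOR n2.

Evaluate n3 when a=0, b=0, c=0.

n1 = 0 NOR 0 = 1
n2 = 1 XOR 0 = 1
n3 = 1 NOR 1 = 0

0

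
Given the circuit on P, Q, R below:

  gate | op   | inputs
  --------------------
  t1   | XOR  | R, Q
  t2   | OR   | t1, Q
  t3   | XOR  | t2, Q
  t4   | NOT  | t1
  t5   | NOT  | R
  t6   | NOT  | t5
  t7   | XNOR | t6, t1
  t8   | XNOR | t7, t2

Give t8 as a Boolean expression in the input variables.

t1 = R XOR Q
t2 = t1 OR Q = (R XOR Q) OR Q
t5 = NOT R
t6 = NOT t5 = NOT NOT R
t7 = t6 XNOR t1 = NOT NOT R XNOR (R XOR Q)
t8 = t7 XNOR t2 = (NOT NOT R XNOR (R XOR Q)) XNOR ((R XOR Q) OR Q)

(NOT NOT R XNOR (R XOR Q)) XNOR ((R XOR Q) OR Q)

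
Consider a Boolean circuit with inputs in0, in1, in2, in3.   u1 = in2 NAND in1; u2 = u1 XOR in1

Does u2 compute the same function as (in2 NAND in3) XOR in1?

u1 = in2 NAND in1
u2 = u1 XOR in1 = (in2 NAND in1) XOR in1
At in0=0, in1=0, in2=1, in3=1: circuit gives 1, formula gives 0.

No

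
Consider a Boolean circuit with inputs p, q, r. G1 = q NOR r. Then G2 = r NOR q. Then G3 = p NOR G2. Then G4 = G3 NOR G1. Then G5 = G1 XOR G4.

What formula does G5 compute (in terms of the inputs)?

G1 = q NOR r
G2 = r NOR q
G3 = p NOR G2 = p NOR (r NOR q)
G4 = G3 NOR G1 = (p NOR (r NOR q)) NOR (q NOR r)
G5 = G1 XOR G4 = (q NOR r) XOR ((p NOR (r NOR q)) NOR (q NOR r))

(q NOR r) XOR ((p NOR (r NOR q)) NOR (q NOR r))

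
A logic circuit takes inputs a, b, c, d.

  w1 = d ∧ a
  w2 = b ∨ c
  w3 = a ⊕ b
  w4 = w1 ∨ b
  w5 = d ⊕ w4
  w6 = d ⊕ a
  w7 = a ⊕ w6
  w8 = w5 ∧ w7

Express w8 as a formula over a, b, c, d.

w1 = d ∧ a
w4 = w1 ∨ b = (d ∧ a) ∨ b
w5 = d ⊕ w4 = d ⊕ ((d ∧ a) ∨ b)
w6 = d ⊕ a
w7 = a ⊕ w6 = a ⊕ (d ⊕ a)
w8 = w5 ∧ w7 = (d ⊕ ((d ∧ a) ∨ b)) ∧ (a ⊕ (d ⊕ a))

(d ⊕ ((d ∧ a) ∨ b)) ∧ (a ⊕ (d ⊕ a))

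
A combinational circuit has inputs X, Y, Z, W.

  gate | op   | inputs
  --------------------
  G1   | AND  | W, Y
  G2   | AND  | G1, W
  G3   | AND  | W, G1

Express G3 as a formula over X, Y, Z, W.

W AND (W AND Y)

G1 = W AND Y
G3 = W AND G1 = W AND (W AND Y)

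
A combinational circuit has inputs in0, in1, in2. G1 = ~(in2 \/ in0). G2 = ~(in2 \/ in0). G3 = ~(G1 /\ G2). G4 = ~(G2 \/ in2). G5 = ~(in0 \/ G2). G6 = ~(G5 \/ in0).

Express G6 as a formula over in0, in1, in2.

~((~(in0 \/ (~(in2 \/ in0)))) \/ in0)

G2 = ~(in2 \/ in0)
G5 = ~(in0 \/ G2) = ~(in0 \/ (~(in2 \/ in0)))
G6 = ~(G5 \/ in0) = ~((~(in0 \/ (~(in2 \/ in0)))) \/ in0)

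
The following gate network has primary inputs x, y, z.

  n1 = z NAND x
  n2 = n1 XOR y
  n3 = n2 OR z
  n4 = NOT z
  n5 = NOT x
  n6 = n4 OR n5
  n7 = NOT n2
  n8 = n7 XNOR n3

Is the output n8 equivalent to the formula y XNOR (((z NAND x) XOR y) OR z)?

n1 = z NAND x
n2 = n1 XOR y = (z NAND x) XOR y
n3 = n2 OR z = ((z NAND x) XOR y) OR z
n7 = NOT n2 = NOT ((z NAND x) XOR y)
n8 = n7 XNOR n3 = NOT ((z NAND x) XOR y) XNOR (((z NAND x) XOR y) OR z)
At x=1, y=0, z=1: circuit gives 1, formula gives 0.

No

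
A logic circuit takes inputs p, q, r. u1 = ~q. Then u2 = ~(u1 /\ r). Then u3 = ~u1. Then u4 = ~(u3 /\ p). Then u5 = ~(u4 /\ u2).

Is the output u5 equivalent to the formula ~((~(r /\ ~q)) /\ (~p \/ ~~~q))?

Yes

u1 = ~q
u2 = ~(u1 /\ r) = ~(~q /\ r)
u3 = ~u1 = ~~q
u4 = ~(u3 /\ p) = ~(~~q /\ p)
u5 = ~(u4 /\ u2) = ~((~(~~q /\ p)) /\ (~(~q /\ r)))
At p=0, q=0, r=0: circuit gives 0, formula gives 0.
At p=0, q=0, r=1: circuit gives 1, formula gives 1.
Agrees on all 8 inputs.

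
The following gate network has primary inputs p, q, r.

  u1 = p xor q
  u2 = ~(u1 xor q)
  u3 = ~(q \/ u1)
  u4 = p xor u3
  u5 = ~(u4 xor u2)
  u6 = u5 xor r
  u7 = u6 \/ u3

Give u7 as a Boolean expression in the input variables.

u1 = p xor q
u2 = ~(u1 xor q) = ~((p xor q) xor q)
u3 = ~(q \/ u1) = ~(q \/ (p xor q))
u4 = p xor u3 = p xor (~(q \/ (p xor q)))
u5 = ~(u4 xor u2) = ~((p xor (~(q \/ (p xor q)))) xor (~((p xor q) xor q)))
u6 = u5 xor r = (~((p xor (~(q \/ (p xor q)))) xor (~((p xor q) xor q)))) xor r
u7 = u6 \/ u3 = ((~((p xor (~(q \/ (p xor q)))) xor (~((p xor q) xor q)))) xor r) \/ (~(q \/ (p xor q)))

((~((p xor (~(q \/ (p xor q)))) xor (~((p xor q) xor q)))) xor r) \/ (~(q \/ (p xor q)))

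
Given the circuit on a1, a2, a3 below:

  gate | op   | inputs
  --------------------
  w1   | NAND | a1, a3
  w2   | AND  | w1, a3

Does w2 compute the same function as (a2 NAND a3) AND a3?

No

w1 = a1 NAND a3
w2 = w1 AND a3 = (a1 NAND a3) AND a3
At a1=0, a2=1, a3=1: circuit gives 1, formula gives 0.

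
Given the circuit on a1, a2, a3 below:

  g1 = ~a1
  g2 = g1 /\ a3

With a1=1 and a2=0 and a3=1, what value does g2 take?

g1 = ~1 = 0
g2 = 0 /\ 1 = 0

0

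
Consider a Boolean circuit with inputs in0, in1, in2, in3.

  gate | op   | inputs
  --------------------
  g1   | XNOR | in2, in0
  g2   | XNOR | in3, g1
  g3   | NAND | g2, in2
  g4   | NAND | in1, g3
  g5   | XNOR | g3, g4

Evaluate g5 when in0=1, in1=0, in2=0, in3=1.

1

g1 = 0 XNOR 1 = 0
g2 = 1 XNOR 0 = 0
g3 = 0 NAND 0 = 1
g4 = 0 NAND 1 = 1
g5 = 1 XNOR 1 = 1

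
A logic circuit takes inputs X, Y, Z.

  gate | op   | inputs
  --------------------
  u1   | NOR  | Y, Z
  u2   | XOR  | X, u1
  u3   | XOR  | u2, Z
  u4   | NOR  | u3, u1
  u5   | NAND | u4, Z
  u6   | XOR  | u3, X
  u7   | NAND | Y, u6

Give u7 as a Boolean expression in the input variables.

Y NAND (((X XOR (Y NOR Z)) XOR Z) XOR X)

u1 = Y NOR Z
u2 = X XOR u1 = X XOR (Y NOR Z)
u3 = u2 XOR Z = (X XOR (Y NOR Z)) XOR Z
u6 = u3 XOR X = ((X XOR (Y NOR Z)) XOR Z) XOR X
u7 = Y NAND u6 = Y NAND (((X XOR (Y NOR Z)) XOR Z) XOR X)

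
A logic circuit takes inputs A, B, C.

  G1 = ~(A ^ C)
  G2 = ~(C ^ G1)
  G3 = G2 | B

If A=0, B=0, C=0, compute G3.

G1 = ~(0 ^ 0) = 1
G2 = ~(0 ^ 1) = 0
G3 = 0 | 0 = 0

0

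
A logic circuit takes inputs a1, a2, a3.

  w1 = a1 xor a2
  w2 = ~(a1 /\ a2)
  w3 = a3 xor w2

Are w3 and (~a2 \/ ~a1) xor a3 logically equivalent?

w2 = ~(a1 /\ a2)
w3 = a3 xor w2 = a3 xor (~(a1 /\ a2))
At a1=0, a2=0, a3=1: circuit gives 0, formula gives 0.
At a1=0, a2=0, a3=0: circuit gives 1, formula gives 1.
Agrees on all 8 inputs.

Yes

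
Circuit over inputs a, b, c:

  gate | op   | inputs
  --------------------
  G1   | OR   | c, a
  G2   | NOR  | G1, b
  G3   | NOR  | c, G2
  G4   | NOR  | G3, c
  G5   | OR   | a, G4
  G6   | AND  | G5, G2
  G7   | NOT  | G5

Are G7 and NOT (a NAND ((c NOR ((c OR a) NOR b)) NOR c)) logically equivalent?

G1 = c OR a
G2 = G1 NOR b = (c OR a) NOR b
G3 = c NOR G2 = c NOR ((c OR a) NOR b)
G4 = G3 NOR c = (c NOR ((c OR a) NOR b)) NOR c
G5 = a OR G4 = a OR ((c NOR ((c OR a) NOR b)) NOR c)
G7 = NOT G5 = NOT (a OR ((c NOR ((c OR a) NOR b)) NOR c))
At a=0, b=0, c=1: circuit gives 1, formula gives 0.

No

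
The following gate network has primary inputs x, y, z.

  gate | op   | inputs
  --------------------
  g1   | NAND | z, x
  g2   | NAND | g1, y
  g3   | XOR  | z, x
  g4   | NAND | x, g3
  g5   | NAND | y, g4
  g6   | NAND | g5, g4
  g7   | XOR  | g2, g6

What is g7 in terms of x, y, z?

((z NAND x) NAND y) XOR ((y NAND (x NAND (z XOR x))) NAND (x NAND (z XOR x)))

g1 = z NAND x
g2 = g1 NAND y = (z NAND x) NAND y
g3 = z XOR x
g4 = x NAND g3 = x NAND (z XOR x)
g5 = y NAND g4 = y NAND (x NAND (z XOR x))
g6 = g5 NAND g4 = (y NAND (x NAND (z XOR x))) NAND (x NAND (z XOR x))
g7 = g2 XOR g6 = ((z NAND x) NAND y) XOR ((y NAND (x NAND (z XOR x))) NAND (x NAND (z XOR x)))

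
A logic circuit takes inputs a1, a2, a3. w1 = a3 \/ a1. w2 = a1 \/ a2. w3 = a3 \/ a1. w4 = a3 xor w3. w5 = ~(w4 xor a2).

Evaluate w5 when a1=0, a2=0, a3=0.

w3 = 0 \/ 0 = 0
w4 = 0 xor 0 = 0
w5 = ~(0 xor 0) = 1

1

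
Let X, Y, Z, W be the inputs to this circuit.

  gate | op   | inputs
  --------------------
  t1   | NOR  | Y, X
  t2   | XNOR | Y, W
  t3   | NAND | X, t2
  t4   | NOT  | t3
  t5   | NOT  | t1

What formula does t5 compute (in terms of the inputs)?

NOT (Y NOR X)

t1 = Y NOR X
t5 = NOT t1 = NOT (Y NOR X)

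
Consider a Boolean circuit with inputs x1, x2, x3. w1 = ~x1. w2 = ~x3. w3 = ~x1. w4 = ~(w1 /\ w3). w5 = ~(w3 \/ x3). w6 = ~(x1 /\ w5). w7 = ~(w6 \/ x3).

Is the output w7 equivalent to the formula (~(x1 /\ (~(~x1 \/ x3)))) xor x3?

w3 = ~x1
w5 = ~(w3 \/ x3) = ~(~x1 \/ x3)
w6 = ~(x1 /\ w5) = ~(x1 /\ (~(~x1 \/ x3)))
w7 = ~(w6 \/ x3) = ~((~(x1 /\ (~(~x1 \/ x3)))) \/ x3)
At x1=0, x2=0, x3=0: circuit gives 0, formula gives 1.

No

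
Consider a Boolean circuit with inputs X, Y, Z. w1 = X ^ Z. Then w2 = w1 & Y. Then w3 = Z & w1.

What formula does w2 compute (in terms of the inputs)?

(X ^ Z) & Y

w1 = X ^ Z
w2 = w1 & Y = (X ^ Z) & Y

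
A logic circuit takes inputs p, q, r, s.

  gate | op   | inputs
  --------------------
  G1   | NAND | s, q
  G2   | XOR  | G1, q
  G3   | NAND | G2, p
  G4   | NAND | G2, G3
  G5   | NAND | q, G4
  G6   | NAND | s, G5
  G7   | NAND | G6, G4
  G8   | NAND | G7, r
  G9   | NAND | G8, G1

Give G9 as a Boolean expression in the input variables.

(((s NAND (q NAND (((s NAND q) XOR q) NAND (((s NAND q) XOR q) NAND p)))) NAND (((s NAND q) XOR q) NAND (((s NAND q) XOR q) NAND p))) NAND r) NAND (s NAND q)

G1 = s NAND q
G2 = G1 XOR q = (s NAND q) XOR q
G3 = G2 NAND p = ((s NAND q) XOR q) NAND p
G4 = G2 NAND G3 = ((s NAND q) XOR q) NAND (((s NAND q) XOR q) NAND p)
G5 = q NAND G4 = q NAND (((s NAND q) XOR q) NAND (((s NAND q) XOR q) NAND p))
G6 = s NAND G5 = s NAND (q NAND (((s NAND q) XOR q) NAND (((s NAND q) XOR q) NAND p)))
G7 = G6 NAND G4 = (s NAND (q NAND (((s NAND q) XOR q) NAND (((s NAND q) XOR q) NAND p)))) NAND (((s NAND q) XOR q) NAND (((s NAND q) XOR q) NAND p))
G8 = G7 NAND r = ((s NAND (q NAND (((s NAND q) XOR q) NAND (((s NAND q) XOR q) NAND p)))) NAND (((s NAND q) XOR q) NAND (((s NAND q) XOR q) NAND p))) NAND r
G9 = G8 NAND G1 = (((s NAND (q NAND (((s NAND q) XOR q) NAND (((s NAND q) XOR q) NAND p)))) NAND (((s NAND q) XOR q) NAND (((s NAND q) XOR q) NAND p))) NAND r) NAND (s NAND q)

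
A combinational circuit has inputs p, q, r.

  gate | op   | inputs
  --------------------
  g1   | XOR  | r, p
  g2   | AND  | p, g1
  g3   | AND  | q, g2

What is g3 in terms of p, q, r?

g1 = r XOR p
g2 = p AND g1 = p AND (r XOR p)
g3 = q AND g2 = q AND (p AND (r XOR p))

q AND (p AND (r XOR p))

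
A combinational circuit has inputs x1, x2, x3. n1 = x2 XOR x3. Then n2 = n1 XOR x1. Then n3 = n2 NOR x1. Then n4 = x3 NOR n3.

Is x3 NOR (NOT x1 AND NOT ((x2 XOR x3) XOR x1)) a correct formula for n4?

n1 = x2 XOR x3
n2 = n1 XOR x1 = (x2 XOR x3) XOR x1
n3 = n2 NOR x1 = ((x2 XOR x3) XOR x1) NOR x1
n4 = x3 NOR n3 = x3 NOR (((x2 XOR x3) XOR x1) NOR x1)
At x1=0, x2=0, x3=0: circuit gives 0, formula gives 0.
At x1=0, x2=1, x3=0: circuit gives 1, formula gives 1.
Agrees on all 8 inputs.

Yes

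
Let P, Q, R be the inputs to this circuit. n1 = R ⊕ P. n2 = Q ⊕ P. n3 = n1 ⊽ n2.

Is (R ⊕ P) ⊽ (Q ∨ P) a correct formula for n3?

n1 = R ⊕ P
n2 = Q ⊕ P
n3 = n1 ⊽ n2 = (R ⊕ P) ⊽ (Q ⊕ P)
At P=1, Q=1, R=1: circuit gives 1, formula gives 0.

No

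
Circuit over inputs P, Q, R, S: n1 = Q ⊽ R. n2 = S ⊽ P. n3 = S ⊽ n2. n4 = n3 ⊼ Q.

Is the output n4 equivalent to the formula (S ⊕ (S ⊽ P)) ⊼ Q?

No

n2 = S ⊽ P
n3 = S ⊽ n2 = S ⊽ (S ⊽ P)
n4 = n3 ⊼ Q = (S ⊽ (S ⊽ P)) ⊼ Q
At P=0, Q=1, R=0, S=0: circuit gives 1, formula gives 0.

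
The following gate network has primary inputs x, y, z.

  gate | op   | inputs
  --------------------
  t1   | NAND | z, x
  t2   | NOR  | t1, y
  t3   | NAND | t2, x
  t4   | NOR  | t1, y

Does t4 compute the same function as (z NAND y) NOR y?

t1 = z NAND x
t4 = t1 NOR y = (z NAND x) NOR y
At x=1, y=0, z=1: circuit gives 1, formula gives 0.

No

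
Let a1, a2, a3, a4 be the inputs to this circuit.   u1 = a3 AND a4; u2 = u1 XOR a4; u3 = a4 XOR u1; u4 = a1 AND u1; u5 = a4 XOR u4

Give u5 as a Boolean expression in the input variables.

a4 XOR (a1 AND (a3 AND a4))

u1 = a3 AND a4
u4 = a1 AND u1 = a1 AND (a3 AND a4)
u5 = a4 XOR u4 = a4 XOR (a1 AND (a3 AND a4))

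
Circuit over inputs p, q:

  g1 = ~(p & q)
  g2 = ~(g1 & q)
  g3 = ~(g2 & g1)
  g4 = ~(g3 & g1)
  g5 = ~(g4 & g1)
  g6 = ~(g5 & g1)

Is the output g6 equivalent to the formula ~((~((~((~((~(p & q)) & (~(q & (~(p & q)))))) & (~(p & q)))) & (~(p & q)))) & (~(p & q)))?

g1 = ~(p & q)
g2 = ~(g1 & q) = ~((~(p & q)) & q)
g3 = ~(g2 & g1) = ~((~((~(p & q)) & q)) & (~(p & q)))
g4 = ~(g3 & g1) = ~((~((~((~(p & q)) & q)) & (~(p & q)))) & (~(p & q)))
g5 = ~(g4 & g1) = ~((~((~((~((~(p & q)) & q)) & (~(p & q)))) & (~(p & q)))) & (~(p & q)))
g6 = ~(g5 & g1) = ~((~((~((~((~((~(p & q)) & q)) & (~(p & q)))) & (~(p & q)))) & (~(p & q)))) & (~(p & q)))
At p=0, q=1: circuit gives 0, formula gives 0.
At p=0, q=0: circuit gives 1, formula gives 1.
Agrees on all 4 inputs.

Yes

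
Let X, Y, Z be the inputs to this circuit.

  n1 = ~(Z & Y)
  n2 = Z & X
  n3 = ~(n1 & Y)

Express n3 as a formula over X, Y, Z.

~((~(Z & Y)) & Y)

n1 = ~(Z & Y)
n3 = ~(n1 & Y) = ~((~(Z & Y)) & Y)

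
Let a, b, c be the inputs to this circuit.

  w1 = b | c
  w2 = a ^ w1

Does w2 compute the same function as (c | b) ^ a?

w1 = b | c
w2 = a ^ w1 = a ^ (b | c)
At a=0, b=0, c=0: circuit gives 0, formula gives 0.
At a=0, b=0, c=1: circuit gives 1, formula gives 1.
Agrees on all 8 inputs.

Yes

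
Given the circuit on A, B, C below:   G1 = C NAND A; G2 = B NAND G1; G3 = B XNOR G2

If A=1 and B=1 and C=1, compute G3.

G1 = 1 NAND 1 = 0
G2 = 1 NAND 0 = 1
G3 = 1 XNOR 1 = 1

1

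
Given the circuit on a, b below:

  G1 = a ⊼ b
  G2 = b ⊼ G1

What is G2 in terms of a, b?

b ⊼ (a ⊼ b)

G1 = a ⊼ b
G2 = b ⊼ G1 = b ⊼ (a ⊼ b)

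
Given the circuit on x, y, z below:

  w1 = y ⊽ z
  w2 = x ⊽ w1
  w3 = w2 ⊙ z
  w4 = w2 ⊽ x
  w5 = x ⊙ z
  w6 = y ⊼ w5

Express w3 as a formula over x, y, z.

w1 = y ⊽ z
w2 = x ⊽ w1 = x ⊽ (y ⊽ z)
w3 = w2 ⊙ z = (x ⊽ (y ⊽ z)) ⊙ z

(x ⊽ (y ⊽ z)) ⊙ z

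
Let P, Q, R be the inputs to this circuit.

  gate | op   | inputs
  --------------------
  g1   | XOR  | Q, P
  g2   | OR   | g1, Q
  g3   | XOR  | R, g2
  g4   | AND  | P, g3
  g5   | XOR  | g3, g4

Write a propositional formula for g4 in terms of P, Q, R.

g1 = Q XOR P
g2 = g1 OR Q = (Q XOR P) OR Q
g3 = R XOR g2 = R XOR ((Q XOR P) OR Q)
g4 = P AND g3 = P AND (R XOR ((Q XOR P) OR Q))

P AND (R XOR ((Q XOR P) OR Q))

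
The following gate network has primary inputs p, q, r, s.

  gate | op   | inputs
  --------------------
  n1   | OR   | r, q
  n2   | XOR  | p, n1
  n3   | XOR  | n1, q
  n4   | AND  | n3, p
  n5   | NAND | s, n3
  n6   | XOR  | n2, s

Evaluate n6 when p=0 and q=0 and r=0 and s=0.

0

n1 = 0 OR 0 = 0
n2 = 0 XOR 0 = 0
n6 = 0 XOR 0 = 0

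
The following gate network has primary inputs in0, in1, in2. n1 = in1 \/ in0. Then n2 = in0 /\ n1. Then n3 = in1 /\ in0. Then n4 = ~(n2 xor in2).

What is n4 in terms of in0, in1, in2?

n1 = in1 \/ in0
n2 = in0 /\ n1 = in0 /\ (in1 \/ in0)
n4 = ~(n2 xor in2) = ~((in0 /\ (in1 \/ in0)) xor in2)

~((in0 /\ (in1 \/ in0)) xor in2)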